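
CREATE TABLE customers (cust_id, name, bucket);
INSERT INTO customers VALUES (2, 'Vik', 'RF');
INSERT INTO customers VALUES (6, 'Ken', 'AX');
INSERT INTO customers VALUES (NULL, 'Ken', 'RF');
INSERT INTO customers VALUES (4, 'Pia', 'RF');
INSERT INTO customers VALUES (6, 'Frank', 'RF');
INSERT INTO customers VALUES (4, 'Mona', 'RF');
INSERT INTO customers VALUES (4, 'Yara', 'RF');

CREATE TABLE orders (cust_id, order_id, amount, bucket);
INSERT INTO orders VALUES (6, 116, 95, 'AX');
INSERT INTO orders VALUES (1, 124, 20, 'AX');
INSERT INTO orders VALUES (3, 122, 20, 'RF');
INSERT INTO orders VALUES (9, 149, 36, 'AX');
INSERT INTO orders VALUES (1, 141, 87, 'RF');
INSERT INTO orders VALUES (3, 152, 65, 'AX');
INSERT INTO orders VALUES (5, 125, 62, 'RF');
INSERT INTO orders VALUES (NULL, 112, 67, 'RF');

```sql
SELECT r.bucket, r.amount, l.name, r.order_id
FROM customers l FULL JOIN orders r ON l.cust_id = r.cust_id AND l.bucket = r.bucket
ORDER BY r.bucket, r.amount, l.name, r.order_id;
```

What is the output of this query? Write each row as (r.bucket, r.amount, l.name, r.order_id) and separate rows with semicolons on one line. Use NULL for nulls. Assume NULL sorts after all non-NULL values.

FULL OUTER JOIN keeps every row from both sides; unmatched rows get NULL for the other side's columns.
Matching on l.cust_id = r.cust_id AND l.bucket = r.bucket. A NULL in a compared column never satisfies the condition.
- l (cust_id=2, bucket=RF) has no partner → padded with NULL.
- l (cust_id=6, bucket=AX) pairs with 1 row(s) of r.
- l (cust_id=NULL, bucket=RF) has no partner → padded with NULL.
- l (cust_id=4, bucket=RF) has no partner → padded with NULL.
- l (cust_id=6, bucket=RF) has no partner → padded with NULL.
- l (cust_id=4, bucket=RF) has no partner → padded with NULL.
- l (cust_id=4, bucket=RF) has no partner → padded with NULL.
- plus 7 unmatched r row(s), each kept with NULL l columns.

(AX, 20, NULL, 124); (AX, 36, NULL, 149); (AX, 65, NULL, 152); (AX, 95, Ken, 116); (RF, 20, NULL, 122); (RF, 62, NULL, 125); (RF, 67, NULL, 112); (RF, 87, NULL, 141); (NULL, NULL, Frank, NULL); (NULL, NULL, Ken, NULL); (NULL, NULL, Mona, NULL); (NULL, NULL, Pia, NULL); (NULL, NULL, Vik, NULL); (NULL, NULL, Yara, NULL)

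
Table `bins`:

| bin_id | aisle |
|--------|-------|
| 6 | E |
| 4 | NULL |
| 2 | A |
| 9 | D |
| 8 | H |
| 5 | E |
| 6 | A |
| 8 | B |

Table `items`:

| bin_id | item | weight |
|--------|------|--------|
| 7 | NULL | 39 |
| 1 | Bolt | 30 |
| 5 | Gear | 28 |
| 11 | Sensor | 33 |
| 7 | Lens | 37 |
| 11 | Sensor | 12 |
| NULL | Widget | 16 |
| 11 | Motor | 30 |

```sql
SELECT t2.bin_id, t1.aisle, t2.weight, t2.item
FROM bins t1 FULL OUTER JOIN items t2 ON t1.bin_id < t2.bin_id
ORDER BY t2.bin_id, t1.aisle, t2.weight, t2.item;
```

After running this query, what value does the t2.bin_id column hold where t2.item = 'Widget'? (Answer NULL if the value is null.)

NULL

FULL OUTER JOIN keeps every row from both sides; unmatched rows get NULL for the other side's columns.
Matching on t1.bin_id < t2.bin_id. A NULL in a compared column never satisfies the condition.
Matched pairs: 36; unmatched t1 rows kept: 0; unmatched t2 rows kept: 2.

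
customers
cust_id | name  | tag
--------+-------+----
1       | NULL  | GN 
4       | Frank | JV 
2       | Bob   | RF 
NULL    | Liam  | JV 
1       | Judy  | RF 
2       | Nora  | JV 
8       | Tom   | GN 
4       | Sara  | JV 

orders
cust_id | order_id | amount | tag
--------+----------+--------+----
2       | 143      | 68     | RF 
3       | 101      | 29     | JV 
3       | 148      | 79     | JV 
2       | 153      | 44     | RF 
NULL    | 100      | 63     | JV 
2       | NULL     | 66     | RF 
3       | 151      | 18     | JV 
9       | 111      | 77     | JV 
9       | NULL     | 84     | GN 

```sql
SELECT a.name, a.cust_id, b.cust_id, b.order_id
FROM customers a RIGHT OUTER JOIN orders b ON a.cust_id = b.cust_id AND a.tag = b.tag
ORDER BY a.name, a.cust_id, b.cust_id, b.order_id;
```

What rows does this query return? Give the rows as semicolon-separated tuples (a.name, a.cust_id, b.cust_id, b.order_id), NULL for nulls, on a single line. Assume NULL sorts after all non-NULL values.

(Bob, 2, 2, 143); (Bob, 2, 2, 153); (Bob, 2, 2, NULL); (NULL, NULL, 3, 101); (NULL, NULL, 3, 148); (NULL, NULL, 3, 151); (NULL, NULL, 9, 111); (NULL, NULL, 9, NULL); (NULL, NULL, NULL, 100)

RIGHT JOIN keeps every row from `orders`; unmatched rows get NULL for `customers`'s columns.
Matching on a.cust_id = b.cust_id AND a.tag = b.tag. A NULL in a compared column never satisfies the condition.
- a[0] cust_id=1, tag=GN → no match.
- a[1] cust_id=4, tag=JV → no match.
- a[2] cust_id=2, tag=RF → 3 match(es) in b → 3 row(s).
- a[3] cust_id=NULL, tag=JV → no match.
- a[4] cust_id=1, tag=RF → no match.
- a[5] cust_id=2, tag=JV → no match.
- a[6] cust_id=8, tag=GN → no match.
- a[7] cust_id=4, tag=JV → no match.
- plus 6 unmatched b row(s), each kept with NULL a columns.
After projecting and ordering:
a.name | a.cust_id | b.cust_id | b.order_id
Bob | 2 | 2 | 143
Bob | 2 | 2 | 153
Bob | 2 | 2 | NULL
NULL | NULL | 3 | 101
NULL | NULL | 3 | 148
NULL | NULL | 3 | 151
NULL | NULL | 9 | 111
NULL | NULL | 9 | NULL
NULL | NULL | NULL | 100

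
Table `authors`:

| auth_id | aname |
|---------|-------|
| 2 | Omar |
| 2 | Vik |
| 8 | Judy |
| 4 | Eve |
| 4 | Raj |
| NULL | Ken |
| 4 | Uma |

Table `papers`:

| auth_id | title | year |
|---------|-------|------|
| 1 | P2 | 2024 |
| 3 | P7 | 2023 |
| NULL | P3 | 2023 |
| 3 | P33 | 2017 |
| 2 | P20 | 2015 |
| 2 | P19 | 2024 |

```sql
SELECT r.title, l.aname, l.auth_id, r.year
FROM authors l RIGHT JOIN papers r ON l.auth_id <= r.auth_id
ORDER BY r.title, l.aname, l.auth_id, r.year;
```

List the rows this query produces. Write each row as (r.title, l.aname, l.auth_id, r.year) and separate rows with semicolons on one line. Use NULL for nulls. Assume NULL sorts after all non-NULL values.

(P19, Omar, 2, 2024); (P19, Vik, 2, 2024); (P2, NULL, NULL, 2024); (P20, Omar, 2, 2015); (P20, Vik, 2, 2015); (P3, NULL, NULL, 2023); (P33, Omar, 2, 2017); (P33, Vik, 2, 2017); (P7, Omar, 2, 2023); (P7, Vik, 2, 2023)

RIGHT JOIN keeps every row from `papers`; unmatched rows get NULL for `authors`'s columns.
Matching on l.auth_id <= r.auth_id. A NULL in a compared column never satisfies the condition.
- auth_id=2: 4 matching r row(s), so 4 row(s) emitted.
- auth_id=2: 4 matching r row(s), so 4 row(s) emitted.
- auth_id=8: no matching r row.
- auth_id=4: no matching r row.
- auth_id=4: no matching r row.
- auth_id=NULL: no matching r row.
- auth_id=4: no matching r row.
- 2 row(s) from r found no l partner → padded with NULL.
After projecting and ordering:
r.title | l.aname | l.auth_id | r.year
P19 | Omar | 2 | 2024
P19 | Vik | 2 | 2024
P2 | NULL | NULL | 2024
P20 | Omar | 2 | 2015
P20 | Vik | 2 | 2015
P3 | NULL | NULL | 2023
P33 | Omar | 2 | 2017
P33 | Vik | 2 | 2017
P7 | Omar | 2 | 2023
P7 | Vik | 2 | 2023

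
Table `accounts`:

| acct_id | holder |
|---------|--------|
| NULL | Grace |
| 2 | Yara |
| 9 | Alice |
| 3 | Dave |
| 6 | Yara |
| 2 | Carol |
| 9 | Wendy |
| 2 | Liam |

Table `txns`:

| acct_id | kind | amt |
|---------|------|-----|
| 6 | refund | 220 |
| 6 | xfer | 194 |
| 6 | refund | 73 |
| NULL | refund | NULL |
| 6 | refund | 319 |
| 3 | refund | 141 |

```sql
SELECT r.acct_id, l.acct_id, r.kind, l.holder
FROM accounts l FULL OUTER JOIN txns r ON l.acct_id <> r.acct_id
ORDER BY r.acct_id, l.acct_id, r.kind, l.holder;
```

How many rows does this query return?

FULL OUTER JOIN keeps every row from both sides; unmatched rows get NULL for the other side's columns.
Matching on l.acct_id <> r.acct_id. A NULL in a compared column never satisfies the condition.
- l[0] acct_id=NULL → no match; kept with NULLs on the r side.
- l[1] acct_id=2 → 5 match(es) in r → 5 row(s).
- l[2] acct_id=9 → 5 match(es) in r → 5 row(s).
- l[3] acct_id=3 → 4 match(es) in r → 4 row(s).
- l[4] acct_id=6 → 1 match(es) in r → 1 row(s).
- l[5] acct_id=2 → 5 match(es) in r → 5 row(s).
- l[6] acct_id=9 → 5 match(es) in r → 5 row(s).
- l[7] acct_id=2 → 5 match(es) in r → 5 row(s).
- 1 r row(s) had no l match → kept, l columns NULL.
Total: 30 matched + 2 padded = 32 rows.

32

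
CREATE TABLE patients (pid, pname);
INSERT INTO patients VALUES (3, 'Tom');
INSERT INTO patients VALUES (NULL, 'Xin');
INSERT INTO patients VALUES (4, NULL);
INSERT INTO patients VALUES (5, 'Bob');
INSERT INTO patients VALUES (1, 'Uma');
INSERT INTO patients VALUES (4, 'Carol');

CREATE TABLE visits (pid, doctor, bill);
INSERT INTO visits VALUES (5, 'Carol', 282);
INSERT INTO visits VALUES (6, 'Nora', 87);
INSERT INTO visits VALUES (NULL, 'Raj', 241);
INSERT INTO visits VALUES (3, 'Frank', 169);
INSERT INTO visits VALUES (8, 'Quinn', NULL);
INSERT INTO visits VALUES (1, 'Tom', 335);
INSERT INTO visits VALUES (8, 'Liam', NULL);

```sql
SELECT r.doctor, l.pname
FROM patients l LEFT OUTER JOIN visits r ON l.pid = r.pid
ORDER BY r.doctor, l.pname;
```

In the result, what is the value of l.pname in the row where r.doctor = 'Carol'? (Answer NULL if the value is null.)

Bob

LEFT JOIN keeps every row from `patients`; unmatched rows get NULL for `visits`'s columns.
Matching on l.pid = r.pid. A NULL in a compared column never satisfies the condition.
- l[0] pid=3 → 1 match(es) in r → 1 row(s).
- l[1] pid=NULL → no match; kept with NULLs on the r side.
- l[2] pid=4 → no match; kept with NULLs on the r side.
- l[3] pid=5 → 1 match(es) in r → 1 row(s).
- l[4] pid=1 → 1 match(es) in r → 1 row(s).
- l[5] pid=4 → no match; kept with NULLs on the r side.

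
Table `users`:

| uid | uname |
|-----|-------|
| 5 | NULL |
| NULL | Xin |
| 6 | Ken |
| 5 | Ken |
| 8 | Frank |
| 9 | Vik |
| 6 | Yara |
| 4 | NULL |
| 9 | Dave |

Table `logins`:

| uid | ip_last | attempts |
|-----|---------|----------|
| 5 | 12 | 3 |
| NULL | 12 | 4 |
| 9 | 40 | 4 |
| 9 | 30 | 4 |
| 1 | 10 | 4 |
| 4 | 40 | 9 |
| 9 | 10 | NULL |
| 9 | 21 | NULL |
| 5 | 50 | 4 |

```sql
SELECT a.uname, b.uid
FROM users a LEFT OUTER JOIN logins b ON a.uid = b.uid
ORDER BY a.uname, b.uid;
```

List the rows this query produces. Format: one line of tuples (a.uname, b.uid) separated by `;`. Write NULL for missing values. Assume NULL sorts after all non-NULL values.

(Dave, 9); (Dave, 9); (Dave, 9); (Dave, 9); (Frank, NULL); (Ken, 5); (Ken, 5); (Ken, NULL); (Vik, 9); (Vik, 9); (Vik, 9); (Vik, 9); (Xin, NULL); (Yara, NULL); (NULL, 4); (NULL, 5); (NULL, 5)

LEFT JOIN keeps every row from `users`; unmatched rows get NULL for `logins`'s columns.
Matching on a.uid = b.uid. A NULL in a compared column never satisfies the condition.
Matched pairs: 13; unmatched a rows kept: 4.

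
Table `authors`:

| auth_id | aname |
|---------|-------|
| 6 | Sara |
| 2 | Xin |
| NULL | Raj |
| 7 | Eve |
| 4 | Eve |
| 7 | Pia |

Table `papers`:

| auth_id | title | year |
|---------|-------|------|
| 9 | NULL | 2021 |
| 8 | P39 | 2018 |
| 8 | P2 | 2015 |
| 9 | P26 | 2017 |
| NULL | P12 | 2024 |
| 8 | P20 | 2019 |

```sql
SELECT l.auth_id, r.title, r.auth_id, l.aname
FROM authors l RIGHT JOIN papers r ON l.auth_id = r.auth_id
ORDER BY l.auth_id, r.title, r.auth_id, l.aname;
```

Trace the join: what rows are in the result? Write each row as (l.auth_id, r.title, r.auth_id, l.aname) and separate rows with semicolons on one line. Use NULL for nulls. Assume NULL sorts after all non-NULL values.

(NULL, P12, NULL, NULL); (NULL, P2, 8, NULL); (NULL, P20, 8, NULL); (NULL, P26, 9, NULL); (NULL, P39, 8, NULL); (NULL, NULL, 9, NULL)

RIGHT JOIN keeps every row from `papers`; unmatched rows get NULL for `authors`'s columns.
Matching on l.auth_id = r.auth_id. A NULL in a compared column never satisfies the condition.
- l row (auth_id=6): no match.
- l row (auth_id=2): no match.
- l row (auth_id=NULL): no match.
- l row (auth_id=7): no match.
- l row (auth_id=4): no match.
- l row (auth_id=7): no match.
- plus 6 unmatched r row(s), each kept with NULL l columns.
After projecting and ordering:
l.auth_id | r.title | r.auth_id | l.aname
NULL | P12 | NULL | NULL
NULL | P2 | 8 | NULL
NULL | P20 | 8 | NULL
NULL | P26 | 9 | NULL
NULL | P39 | 8 | NULL
NULL | NULL | 9 | NULL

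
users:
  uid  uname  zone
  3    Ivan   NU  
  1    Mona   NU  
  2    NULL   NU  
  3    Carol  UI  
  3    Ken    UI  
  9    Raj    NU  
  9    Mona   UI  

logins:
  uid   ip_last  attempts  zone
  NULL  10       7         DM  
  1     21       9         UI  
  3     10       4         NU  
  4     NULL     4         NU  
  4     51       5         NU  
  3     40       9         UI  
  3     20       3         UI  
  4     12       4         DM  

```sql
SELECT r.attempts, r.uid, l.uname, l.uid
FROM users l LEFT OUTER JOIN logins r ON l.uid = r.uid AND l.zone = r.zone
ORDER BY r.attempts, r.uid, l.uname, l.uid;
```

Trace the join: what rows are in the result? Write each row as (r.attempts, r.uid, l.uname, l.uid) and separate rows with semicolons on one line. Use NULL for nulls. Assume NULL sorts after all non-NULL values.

LEFT JOIN keeps every row from `users`; unmatched rows get NULL for `logins`'s columns.
Matching on l.uid = r.uid AND l.zone = r.zone. A NULL in a compared column never satisfies the condition.
- l (uid=3, zone=NU) pairs with 1 row(s) of r.
- l (uid=1, zone=NU) has no partner → padded with NULL.
- l (uid=2, zone=NU) has no partner → padded with NULL.
- l (uid=3, zone=UI) pairs with 2 row(s) of r.
- l (uid=3, zone=UI) pairs with 2 row(s) of r.
- l (uid=9, zone=NU) has no partner → padded with NULL.
- l (uid=9, zone=UI) has no partner → padded with NULL.
After projecting and ordering:
r.attempts | r.uid | l.uname | l.uid
3 | 3 | Carol | 3
3 | 3 | Ken | 3
4 | 3 | Ivan | 3
9 | 3 | Carol | 3
9 | 3 | Ken | 3
NULL | NULL | Mona | 1
NULL | NULL | Mona | 9
NULL | NULL | Raj | 9
NULL | NULL | NULL | 2

(3, 3, Carol, 3); (3, 3, Ken, 3); (4, 3, Ivan, 3); (9, 3, Carol, 3); (9, 3, Ken, 3); (NULL, NULL, Mona, 1); (NULL, NULL, Mona, 9); (NULL, NULL, Raj, 9); (NULL, NULL, NULL, 2)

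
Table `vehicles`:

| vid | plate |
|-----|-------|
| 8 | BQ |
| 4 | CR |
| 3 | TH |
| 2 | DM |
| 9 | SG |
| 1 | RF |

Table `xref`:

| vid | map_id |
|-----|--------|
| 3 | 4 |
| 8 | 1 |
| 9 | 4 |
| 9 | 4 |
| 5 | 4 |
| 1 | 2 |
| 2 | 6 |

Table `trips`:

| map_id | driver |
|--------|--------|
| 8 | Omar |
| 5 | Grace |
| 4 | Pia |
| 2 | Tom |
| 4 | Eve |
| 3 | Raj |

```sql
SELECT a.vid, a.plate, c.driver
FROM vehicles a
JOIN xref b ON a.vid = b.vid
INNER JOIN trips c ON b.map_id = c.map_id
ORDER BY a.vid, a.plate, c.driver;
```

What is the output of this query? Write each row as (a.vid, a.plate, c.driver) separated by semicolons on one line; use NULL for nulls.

(1, RF, Tom); (3, TH, Eve); (3, TH, Pia); (9, SG, Eve); (9, SG, Eve); (9, SG, Pia); (9, SG, Pia)

Joins associate left-to-right: vehicles INNER JOIN xref on vid gives 6 intermediate row(s).
Then INNER JOIN `trips c` on map_id: keep only rows whose b.map_id appears in c.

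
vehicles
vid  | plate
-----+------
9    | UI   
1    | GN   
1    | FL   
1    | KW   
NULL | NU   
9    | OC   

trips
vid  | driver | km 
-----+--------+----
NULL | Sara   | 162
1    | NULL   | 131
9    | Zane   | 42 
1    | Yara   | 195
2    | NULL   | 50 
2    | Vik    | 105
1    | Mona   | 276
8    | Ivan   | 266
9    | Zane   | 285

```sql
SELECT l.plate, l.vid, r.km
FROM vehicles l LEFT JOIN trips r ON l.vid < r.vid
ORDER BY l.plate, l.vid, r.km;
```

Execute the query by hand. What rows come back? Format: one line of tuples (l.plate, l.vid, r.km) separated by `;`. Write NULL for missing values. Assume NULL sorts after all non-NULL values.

LEFT JOIN keeps every row from `vehicles`; unmatched rows get NULL for `trips`'s columns.
Matching on l.vid < r.vid. A NULL in a compared column never satisfies the condition.
- vid=9: no r row matches, row kept with r columns NULL.
- vid=1: 5 matching r row(s), so 5 row(s) emitted.
- vid=1: 5 matching r row(s), so 5 row(s) emitted.
- vid=1: 5 matching r row(s), so 5 row(s) emitted.
- vid=NULL: no r row matches, row kept with r columns NULL.
- vid=9: no r row matches, row kept with r columns NULL.

(FL, 1, 42); (FL, 1, 50); (FL, 1, 105); (FL, 1, 266); (FL, 1, 285); (GN, 1, 42); (GN, 1, 50); (GN, 1, 105); (GN, 1, 266); (GN, 1, 285); (KW, 1, 42); (KW, 1, 50); (KW, 1, 105); (KW, 1, 266); (KW, 1, 285); (NU, NULL, NULL); (OC, 9, NULL); (UI, 9, NULL)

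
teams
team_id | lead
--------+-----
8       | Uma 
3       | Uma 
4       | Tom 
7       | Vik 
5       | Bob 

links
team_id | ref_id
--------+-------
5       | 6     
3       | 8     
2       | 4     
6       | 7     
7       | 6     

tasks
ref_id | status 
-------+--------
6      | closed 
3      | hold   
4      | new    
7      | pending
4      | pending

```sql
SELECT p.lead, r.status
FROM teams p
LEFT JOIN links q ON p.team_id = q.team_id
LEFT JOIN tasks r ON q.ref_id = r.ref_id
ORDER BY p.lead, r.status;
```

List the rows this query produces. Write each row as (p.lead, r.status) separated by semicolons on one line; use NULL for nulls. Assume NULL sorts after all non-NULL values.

(Bob, closed); (Tom, NULL); (Uma, NULL); (Uma, NULL); (Vik, closed)

Joins associate left-to-right: teams LEFT JOIN links on team_id gives 5 intermediate row(s).
Then LEFT JOIN `tasks r` on ref_id: each of those 5 rows is kept; rows whose q.ref_id has no match in r get NULL for r's columns.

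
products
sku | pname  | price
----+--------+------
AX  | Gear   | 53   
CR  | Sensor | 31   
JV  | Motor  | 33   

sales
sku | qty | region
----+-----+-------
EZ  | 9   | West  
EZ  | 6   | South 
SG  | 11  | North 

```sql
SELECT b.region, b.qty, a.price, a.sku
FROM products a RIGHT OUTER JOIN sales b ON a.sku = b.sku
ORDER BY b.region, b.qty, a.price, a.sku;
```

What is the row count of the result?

3

RIGHT JOIN keeps every row from `sales`; unmatched rows get NULL for `products`'s columns.
Matching on a.sku = b.sku.
- a[0] sku=AX → no match.
- a[1] sku=CR → no match.
- a[2] sku=JV → no match.
- 3 b row(s) had no a match → kept, a columns NULL.
Total: 0 matched + 3 padded = 3 rows.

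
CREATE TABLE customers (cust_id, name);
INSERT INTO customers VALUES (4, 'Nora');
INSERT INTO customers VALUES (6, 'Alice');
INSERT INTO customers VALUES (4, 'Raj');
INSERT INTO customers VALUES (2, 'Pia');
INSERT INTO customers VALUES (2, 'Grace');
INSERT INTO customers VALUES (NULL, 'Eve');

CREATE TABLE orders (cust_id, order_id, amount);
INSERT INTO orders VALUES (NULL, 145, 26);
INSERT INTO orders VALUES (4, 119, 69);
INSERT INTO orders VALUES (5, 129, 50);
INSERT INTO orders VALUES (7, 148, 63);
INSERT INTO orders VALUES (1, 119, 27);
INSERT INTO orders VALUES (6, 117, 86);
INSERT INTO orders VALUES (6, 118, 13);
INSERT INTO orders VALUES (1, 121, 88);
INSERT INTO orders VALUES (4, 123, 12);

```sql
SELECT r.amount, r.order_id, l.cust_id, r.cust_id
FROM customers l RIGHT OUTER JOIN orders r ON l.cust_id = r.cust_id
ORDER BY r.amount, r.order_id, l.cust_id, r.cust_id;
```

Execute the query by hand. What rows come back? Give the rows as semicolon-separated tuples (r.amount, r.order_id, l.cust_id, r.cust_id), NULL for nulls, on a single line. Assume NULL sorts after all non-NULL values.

RIGHT JOIN keeps every row from `orders`; unmatched rows get NULL for `customers`'s columns.
Matching on l.cust_id = r.cust_id. A NULL in a compared column never satisfies the condition.
- l[0] cust_id=4 → 2 match(es) in r → 2 row(s).
- l[1] cust_id=6 → 2 match(es) in r → 2 row(s).
- l[2] cust_id=4 → 2 match(es) in r → 2 row(s).
- l[3] cust_id=2 → no match.
- l[4] cust_id=2 → no match.
- l[5] cust_id=NULL → no match.
- plus 5 unmatched r row(s), each kept with NULL l columns.

(12, 123, 4, 4); (12, 123, 4, 4); (13, 118, 6, 6); (26, 145, NULL, NULL); (27, 119, NULL, 1); (50, 129, NULL, 5); (63, 148, NULL, 7); (69, 119, 4, 4); (69, 119, 4, 4); (86, 117, 6, 6); (88, 121, NULL, 1)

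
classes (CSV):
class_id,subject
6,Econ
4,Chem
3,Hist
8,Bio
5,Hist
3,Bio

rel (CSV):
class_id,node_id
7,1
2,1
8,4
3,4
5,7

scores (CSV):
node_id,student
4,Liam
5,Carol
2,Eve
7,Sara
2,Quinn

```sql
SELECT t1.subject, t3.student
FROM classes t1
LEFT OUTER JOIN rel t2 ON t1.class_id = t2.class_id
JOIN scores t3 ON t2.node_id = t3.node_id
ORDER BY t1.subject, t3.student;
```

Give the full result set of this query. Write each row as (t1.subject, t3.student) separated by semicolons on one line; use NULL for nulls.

Step 1 — t1 LEFT JOIN t2 on class_id → 6 row(s).
Then INNER JOIN `scores t3` on node_id: keep only rows whose t2.node_id appears in t3.

(Bio, Liam); (Bio, Liam); (Hist, Liam); (Hist, Sara)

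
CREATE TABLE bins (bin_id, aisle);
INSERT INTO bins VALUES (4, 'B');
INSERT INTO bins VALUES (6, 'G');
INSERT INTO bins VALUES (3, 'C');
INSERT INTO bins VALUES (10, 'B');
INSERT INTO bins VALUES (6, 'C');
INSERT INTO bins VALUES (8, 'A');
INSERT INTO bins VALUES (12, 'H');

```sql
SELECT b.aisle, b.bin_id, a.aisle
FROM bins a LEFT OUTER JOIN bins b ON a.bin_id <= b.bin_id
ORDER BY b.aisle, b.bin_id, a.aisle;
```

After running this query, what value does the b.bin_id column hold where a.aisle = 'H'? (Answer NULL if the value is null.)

LEFT JOIN keeps every row from `bins a`; unmatched rows get NULL for `bins b`'s columns.
Matching on a.bin_id <= b.bin_id.
Matched pairs: 29; unmatched a rows kept: 0.

12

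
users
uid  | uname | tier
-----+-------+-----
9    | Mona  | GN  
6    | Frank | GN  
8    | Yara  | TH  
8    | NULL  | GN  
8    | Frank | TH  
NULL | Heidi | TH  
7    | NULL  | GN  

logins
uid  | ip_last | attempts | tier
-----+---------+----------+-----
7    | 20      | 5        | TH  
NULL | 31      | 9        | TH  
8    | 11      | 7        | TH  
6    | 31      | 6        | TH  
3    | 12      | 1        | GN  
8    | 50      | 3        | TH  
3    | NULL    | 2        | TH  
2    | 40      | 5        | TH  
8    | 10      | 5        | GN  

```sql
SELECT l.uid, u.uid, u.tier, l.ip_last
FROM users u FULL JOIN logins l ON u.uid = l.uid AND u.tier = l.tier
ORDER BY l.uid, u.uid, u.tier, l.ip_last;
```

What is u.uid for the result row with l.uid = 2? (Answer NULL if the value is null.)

NULL

FULL OUTER JOIN keeps every row from both sides; unmatched rows get NULL for the other side's columns.
Matching on u.uid = l.uid AND u.tier = l.tier. A NULL in a compared column never satisfies the condition.
- u (uid=9, tier=GN) has no partner → padded with NULL.
- u (uid=6, tier=GN) has no partner → padded with NULL.
- u (uid=8, tier=TH) pairs with 2 row(s) of l.
- u (uid=8, tier=GN) pairs with 1 row(s) of l.
- u (uid=8, tier=TH) pairs with 2 row(s) of l.
- u (uid=NULL, tier=TH) has no partner → padded with NULL.
- u (uid=7, tier=GN) has no partner → padded with NULL.
- 6 row(s) from l found no u partner → padded with NULL.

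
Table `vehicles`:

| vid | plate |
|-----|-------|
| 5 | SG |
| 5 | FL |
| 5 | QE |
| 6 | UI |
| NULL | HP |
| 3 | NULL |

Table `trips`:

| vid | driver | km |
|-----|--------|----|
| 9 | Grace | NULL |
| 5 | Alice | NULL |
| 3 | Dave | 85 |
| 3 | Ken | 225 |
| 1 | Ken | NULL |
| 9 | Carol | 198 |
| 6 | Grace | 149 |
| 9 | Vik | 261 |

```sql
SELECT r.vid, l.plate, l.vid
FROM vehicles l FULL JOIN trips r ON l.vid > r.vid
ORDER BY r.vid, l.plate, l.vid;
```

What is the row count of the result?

FULL OUTER JOIN keeps every row from both sides; unmatched rows get NULL for the other side's columns.
Matching on l.vid > r.vid. A NULL in a compared column never satisfies the condition.
Matched pairs: 14; unmatched l rows kept: 1; unmatched r rows kept: 4.
Total: 14 matched + 5 padded = 19 rows.

19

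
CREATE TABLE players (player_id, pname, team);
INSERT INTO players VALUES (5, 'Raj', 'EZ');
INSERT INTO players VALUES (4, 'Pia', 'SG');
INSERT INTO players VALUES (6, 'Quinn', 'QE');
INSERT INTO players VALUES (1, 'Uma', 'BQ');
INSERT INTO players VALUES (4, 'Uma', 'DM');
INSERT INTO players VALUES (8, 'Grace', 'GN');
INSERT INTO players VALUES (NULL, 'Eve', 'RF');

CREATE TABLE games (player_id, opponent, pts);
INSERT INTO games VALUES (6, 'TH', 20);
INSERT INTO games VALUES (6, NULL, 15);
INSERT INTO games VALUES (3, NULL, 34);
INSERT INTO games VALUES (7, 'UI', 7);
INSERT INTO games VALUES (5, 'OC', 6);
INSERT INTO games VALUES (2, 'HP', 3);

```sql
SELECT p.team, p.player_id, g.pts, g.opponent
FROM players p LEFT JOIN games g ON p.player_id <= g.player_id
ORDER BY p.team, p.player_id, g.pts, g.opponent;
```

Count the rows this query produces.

23

LEFT JOIN keeps every row from `players`; unmatched rows get NULL for `games`'s columns.
Matching on p.player_id <= g.player_id. A NULL in a compared column never satisfies the condition.
- p row (player_id=5): matches 4 g row(s) → 4 output row(s).
- p row (player_id=4): matches 4 g row(s) → 4 output row(s).
- p row (player_id=6): matches 3 g row(s) → 3 output row(s).
- p row (player_id=1): matches 6 g row(s) → 6 output row(s).
- p row (player_id=4): matches 4 g row(s) → 4 output row(s).
- p row (player_id=8): no match → kept, g columns NULL.
- p row (player_id=NULL): no match → kept, g columns NULL.
Total: 21 matched + 2 padded = 23 rows.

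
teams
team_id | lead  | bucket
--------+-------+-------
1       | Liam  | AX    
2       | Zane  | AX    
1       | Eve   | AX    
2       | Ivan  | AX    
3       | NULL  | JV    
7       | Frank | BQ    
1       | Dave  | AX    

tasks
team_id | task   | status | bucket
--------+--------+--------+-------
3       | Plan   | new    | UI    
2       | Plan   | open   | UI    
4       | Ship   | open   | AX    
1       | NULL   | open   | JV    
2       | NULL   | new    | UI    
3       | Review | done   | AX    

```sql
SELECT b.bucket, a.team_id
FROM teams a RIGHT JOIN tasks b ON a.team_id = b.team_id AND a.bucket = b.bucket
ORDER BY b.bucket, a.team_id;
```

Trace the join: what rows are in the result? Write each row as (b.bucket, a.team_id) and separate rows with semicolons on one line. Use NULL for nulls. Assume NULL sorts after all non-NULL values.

(AX, NULL); (AX, NULL); (JV, NULL); (UI, NULL); (UI, NULL); (UI, NULL)

RIGHT JOIN keeps every row from `tasks`; unmatched rows get NULL for `teams`'s columns.
Matching on a.team_id = b.team_id AND a.bucket = b.bucket.
- a (team_id=1, bucket=AX) has no partner in b.
- a (team_id=2, bucket=AX) has no partner in b.
- a (team_id=1, bucket=AX) has no partner in b.
- a (team_id=2, bucket=AX) has no partner in b.
- a (team_id=3, bucket=JV) has no partner in b.
- a (team_id=7, bucket=BQ) has no partner in b.
- a (team_id=1, bucket=AX) has no partner in b.
- 6 b row(s) had no a match → kept, a columns NULL.
After projecting and ordering:
b.bucket | a.team_id
AX | NULL
AX | NULL
JV | NULL
UI | NULL
UI | NULL
UI | NULL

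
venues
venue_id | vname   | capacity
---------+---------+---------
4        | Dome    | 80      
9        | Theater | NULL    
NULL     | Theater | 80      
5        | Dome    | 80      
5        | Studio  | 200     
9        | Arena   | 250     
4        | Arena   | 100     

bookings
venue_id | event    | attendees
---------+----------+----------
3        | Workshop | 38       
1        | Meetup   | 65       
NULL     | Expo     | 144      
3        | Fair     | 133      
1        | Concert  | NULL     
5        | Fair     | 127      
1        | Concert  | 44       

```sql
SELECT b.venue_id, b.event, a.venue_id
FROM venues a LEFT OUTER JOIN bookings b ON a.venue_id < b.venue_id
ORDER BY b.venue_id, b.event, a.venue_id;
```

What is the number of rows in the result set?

7

LEFT JOIN keeps every row from `venues`; unmatched rows get NULL for `bookings`'s columns.
Matching on a.venue_id < b.venue_id. A NULL in a compared column never satisfies the condition.
Matched pairs: 2; unmatched a rows kept: 5.
Total: 2 matched + 5 padded = 7 rows.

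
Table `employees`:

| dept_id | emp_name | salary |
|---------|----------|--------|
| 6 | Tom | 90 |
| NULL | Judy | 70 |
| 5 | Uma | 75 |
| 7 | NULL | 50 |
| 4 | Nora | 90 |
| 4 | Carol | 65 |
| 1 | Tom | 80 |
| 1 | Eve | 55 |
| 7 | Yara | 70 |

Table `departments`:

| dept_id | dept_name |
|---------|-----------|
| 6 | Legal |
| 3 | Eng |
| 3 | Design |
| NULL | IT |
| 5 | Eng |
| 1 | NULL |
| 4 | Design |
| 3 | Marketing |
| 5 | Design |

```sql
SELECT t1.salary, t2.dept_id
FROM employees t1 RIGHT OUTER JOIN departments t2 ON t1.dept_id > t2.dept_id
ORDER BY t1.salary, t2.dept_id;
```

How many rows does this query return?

RIGHT JOIN keeps every row from `departments`; unmatched rows get NULL for `employees`'s columns.
Matching on t1.dept_id > t2.dept_id. A NULL in a compared column never satisfies the condition.
Matched pairs: 36; unmatched t2 rows kept: 1.
Total: 36 matched + 1 padded = 37 rows.

37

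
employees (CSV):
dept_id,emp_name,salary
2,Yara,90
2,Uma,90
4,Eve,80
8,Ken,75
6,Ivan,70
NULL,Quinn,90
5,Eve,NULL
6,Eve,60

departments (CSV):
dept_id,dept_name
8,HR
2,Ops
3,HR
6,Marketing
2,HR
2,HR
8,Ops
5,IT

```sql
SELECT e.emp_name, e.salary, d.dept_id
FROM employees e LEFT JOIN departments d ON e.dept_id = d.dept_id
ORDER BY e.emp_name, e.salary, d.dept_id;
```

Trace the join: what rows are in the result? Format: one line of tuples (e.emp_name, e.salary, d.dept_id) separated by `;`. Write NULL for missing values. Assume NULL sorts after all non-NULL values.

(Eve, 60, 6); (Eve, 80, NULL); (Eve, NULL, 5); (Ivan, 70, 6); (Ken, 75, 8); (Ken, 75, 8); (Quinn, 90, NULL); (Uma, 90, 2); (Uma, 90, 2); (Uma, 90, 2); (Yara, 90, 2); (Yara, 90, 2); (Yara, 90, 2)

LEFT JOIN keeps every row from `employees`; unmatched rows get NULL for `departments`'s columns.
Matching on e.dept_id = d.dept_id. A NULL in a compared column never satisfies the condition.
- dept_id=2: 3 matching d row(s), so 3 row(s) emitted.
- dept_id=2: 3 matching d row(s), so 3 row(s) emitted.
- dept_id=4: no d row matches, row kept with d columns NULL.
- dept_id=8: 2 matching d row(s), so 2 row(s) emitted.
- dept_id=6: 1 matching d row(s), so 1 row(s) emitted.
- dept_id=NULL: no d row matches, row kept with d columns NULL.
- dept_id=5: 1 matching d row(s), so 1 row(s) emitted.
- dept_id=6: 1 matching d row(s), so 1 row(s) emitted.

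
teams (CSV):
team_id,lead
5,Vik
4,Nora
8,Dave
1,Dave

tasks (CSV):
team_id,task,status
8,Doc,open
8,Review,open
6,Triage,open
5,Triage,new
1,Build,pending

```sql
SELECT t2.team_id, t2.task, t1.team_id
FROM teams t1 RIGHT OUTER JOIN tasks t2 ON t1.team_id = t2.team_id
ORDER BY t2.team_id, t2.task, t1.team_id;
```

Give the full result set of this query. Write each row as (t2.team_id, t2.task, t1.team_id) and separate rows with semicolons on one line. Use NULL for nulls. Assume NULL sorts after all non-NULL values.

(1, Build, 1); (5, Triage, 5); (6, Triage, NULL); (8, Doc, 8); (8, Review, 8)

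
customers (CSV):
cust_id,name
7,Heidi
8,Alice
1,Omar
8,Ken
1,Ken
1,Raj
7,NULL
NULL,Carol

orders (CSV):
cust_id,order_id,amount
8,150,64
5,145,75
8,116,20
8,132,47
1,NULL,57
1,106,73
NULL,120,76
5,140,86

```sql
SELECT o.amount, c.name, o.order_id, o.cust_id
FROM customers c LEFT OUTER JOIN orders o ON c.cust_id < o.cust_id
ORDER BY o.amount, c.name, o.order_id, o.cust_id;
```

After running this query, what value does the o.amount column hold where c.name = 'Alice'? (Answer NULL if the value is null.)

LEFT JOIN keeps every row from `customers`; unmatched rows get NULL for `orders`'s columns.
Matching on c.cust_id < o.cust_id. A NULL in a compared column never satisfies the condition.
- cust_id=7: 3 matching o row(s), so 3 row(s) emitted.
- cust_id=8: no o row matches, row kept with o columns NULL.
- cust_id=1: 5 matching o row(s), so 5 row(s) emitted.
- cust_id=8: no o row matches, row kept with o columns NULL.
- cust_id=1: 5 matching o row(s), so 5 row(s) emitted.
- cust_id=1: 5 matching o row(s), so 5 row(s) emitted.
- cust_id=7: 3 matching o row(s), so 3 row(s) emitted.
- cust_id=NULL: no o row matches, row kept with o columns NULL.

NULL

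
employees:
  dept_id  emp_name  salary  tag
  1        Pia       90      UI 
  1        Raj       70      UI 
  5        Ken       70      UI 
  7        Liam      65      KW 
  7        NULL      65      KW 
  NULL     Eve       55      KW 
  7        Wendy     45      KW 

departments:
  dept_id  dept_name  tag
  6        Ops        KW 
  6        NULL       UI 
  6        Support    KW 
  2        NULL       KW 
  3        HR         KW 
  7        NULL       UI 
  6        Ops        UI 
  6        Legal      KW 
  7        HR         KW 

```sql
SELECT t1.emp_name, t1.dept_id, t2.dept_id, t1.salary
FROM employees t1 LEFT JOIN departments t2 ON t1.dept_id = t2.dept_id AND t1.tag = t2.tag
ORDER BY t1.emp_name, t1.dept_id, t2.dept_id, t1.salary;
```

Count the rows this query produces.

LEFT JOIN keeps every row from `employees`; unmatched rows get NULL for `departments`'s columns.
Matching on t1.dept_id = t2.dept_id AND t1.tag = t2.tag. A NULL in a compared column never satisfies the condition.
- dept_id=1, tag=UI: no t2 row matches, row kept with t2 columns NULL.
- dept_id=1, tag=UI: no t2 row matches, row kept with t2 columns NULL.
- dept_id=5, tag=UI: no t2 row matches, row kept with t2 columns NULL.
- dept_id=7, tag=KW: 1 matching t2 row(s), so 1 row(s) emitted.
- dept_id=7, tag=KW: 1 matching t2 row(s), so 1 row(s) emitted.
- dept_id=NULL, tag=KW: no t2 row matches, row kept with t2 columns NULL.
- dept_id=7, tag=KW: 1 matching t2 row(s), so 1 row(s) emitted.
Total: 3 matched + 4 padded = 7 rows.

7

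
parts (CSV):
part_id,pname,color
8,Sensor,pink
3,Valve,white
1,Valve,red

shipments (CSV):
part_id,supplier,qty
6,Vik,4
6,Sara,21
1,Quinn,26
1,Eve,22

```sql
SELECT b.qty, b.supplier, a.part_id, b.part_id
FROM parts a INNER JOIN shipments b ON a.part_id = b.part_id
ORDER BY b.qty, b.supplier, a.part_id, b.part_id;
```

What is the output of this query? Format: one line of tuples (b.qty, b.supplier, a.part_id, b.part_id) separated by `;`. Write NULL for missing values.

INNER JOIN keeps only pairs where the ON condition holds.
Matching on a.part_id = b.part_id.
- a[0] part_id=8 → no match; dropped.
- a[1] part_id=3 → no match; dropped.
- a[2] part_id=1 → 2 match(es) in b → 2 row(s).
After projecting and ordering:
b.qty | b.supplier | a.part_id | b.part_id
22 | Eve | 1 | 1
26 | Quinn | 1 | 1

(22, Eve, 1, 1); (26, Quinn, 1, 1)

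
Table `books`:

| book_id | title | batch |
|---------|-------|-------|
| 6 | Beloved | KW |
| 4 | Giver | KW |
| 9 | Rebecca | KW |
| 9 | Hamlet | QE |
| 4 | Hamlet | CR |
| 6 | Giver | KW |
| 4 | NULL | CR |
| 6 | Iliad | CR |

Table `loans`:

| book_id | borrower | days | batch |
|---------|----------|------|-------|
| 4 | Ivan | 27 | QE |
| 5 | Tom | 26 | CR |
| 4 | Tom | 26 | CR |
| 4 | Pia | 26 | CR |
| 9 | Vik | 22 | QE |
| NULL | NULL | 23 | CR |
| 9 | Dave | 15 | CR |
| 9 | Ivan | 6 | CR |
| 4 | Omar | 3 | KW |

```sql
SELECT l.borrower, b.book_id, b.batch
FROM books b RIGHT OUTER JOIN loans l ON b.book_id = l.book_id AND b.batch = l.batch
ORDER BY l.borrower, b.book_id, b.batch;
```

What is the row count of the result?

RIGHT JOIN keeps every row from `loans`; unmatched rows get NULL for `books`'s columns.
Matching on b.book_id = l.book_id AND b.batch = l.batch. A NULL in a compared column never satisfies the condition.
Matched pairs: 6; unmatched l rows kept: 5.
Total: 6 matched + 5 padded = 11 rows.

11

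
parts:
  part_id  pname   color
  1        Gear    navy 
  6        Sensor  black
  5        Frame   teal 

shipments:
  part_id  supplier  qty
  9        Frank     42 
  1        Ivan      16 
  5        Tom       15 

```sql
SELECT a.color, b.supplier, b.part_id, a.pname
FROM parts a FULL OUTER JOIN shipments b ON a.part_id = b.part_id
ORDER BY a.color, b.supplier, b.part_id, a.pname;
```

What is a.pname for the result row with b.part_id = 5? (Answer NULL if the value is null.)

FULL OUTER JOIN keeps every row from both sides; unmatched rows get NULL for the other side's columns.
Matching on a.part_id = b.part_id.
- a[0] part_id=1 → 1 match(es) in b → 1 row(s).
- a[1] part_id=6 → no match; kept with NULLs on the b side.
- a[2] part_id=5 → 1 match(es) in b → 1 row(s).
- 1 b row(s) had no a match → kept, a columns NULL.

Frame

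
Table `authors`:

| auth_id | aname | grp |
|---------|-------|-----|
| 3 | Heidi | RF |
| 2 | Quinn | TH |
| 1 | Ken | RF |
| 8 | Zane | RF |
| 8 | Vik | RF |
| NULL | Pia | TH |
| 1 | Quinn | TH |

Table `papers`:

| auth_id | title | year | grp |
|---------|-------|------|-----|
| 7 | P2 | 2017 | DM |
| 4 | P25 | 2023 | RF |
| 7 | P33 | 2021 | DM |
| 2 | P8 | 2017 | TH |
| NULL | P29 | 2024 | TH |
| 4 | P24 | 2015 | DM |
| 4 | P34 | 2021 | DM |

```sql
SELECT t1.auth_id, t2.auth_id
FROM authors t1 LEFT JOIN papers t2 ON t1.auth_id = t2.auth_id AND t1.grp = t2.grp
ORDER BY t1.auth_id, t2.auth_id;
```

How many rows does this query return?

7

LEFT JOIN keeps every row from `authors`; unmatched rows get NULL for `papers`'s columns.
Matching on t1.auth_id = t2.auth_id AND t1.grp = t2.grp. A NULL in a compared column never satisfies the condition.
- auth_id=3, grp=RF: no t2 row matches, row kept with t2 columns NULL.
- auth_id=2, grp=TH: 1 matching t2 row(s), so 1 row(s) emitted.
- auth_id=1, grp=RF: no t2 row matches, row kept with t2 columns NULL.
- auth_id=8, grp=RF: no t2 row matches, row kept with t2 columns NULL.
- auth_id=8, grp=RF: no t2 row matches, row kept with t2 columns NULL.
- auth_id=NULL, grp=TH: no t2 row matches, row kept with t2 columns NULL.
- auth_id=1, grp=TH: no t2 row matches, row kept with t2 columns NULL.
Total: 1 matched + 6 padded = 7 rows.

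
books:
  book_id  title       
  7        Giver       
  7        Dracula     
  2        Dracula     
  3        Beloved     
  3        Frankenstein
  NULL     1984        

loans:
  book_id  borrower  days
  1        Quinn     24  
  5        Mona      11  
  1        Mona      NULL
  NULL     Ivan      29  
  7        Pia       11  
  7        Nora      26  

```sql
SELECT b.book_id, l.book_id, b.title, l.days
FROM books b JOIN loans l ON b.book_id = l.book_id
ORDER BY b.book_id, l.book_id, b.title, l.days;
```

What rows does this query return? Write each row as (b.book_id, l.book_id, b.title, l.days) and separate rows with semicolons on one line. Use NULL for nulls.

INNER JOIN keeps only pairs where the ON condition holds.
Matching on b.book_id = l.book_id. A NULL in a compared column never satisfies the condition.
- b row (book_id=7): matches 2 l row(s) → 2 output row(s).
- b row (book_id=7): matches 2 l row(s) → 2 output row(s).
- b row (book_id=2): no match → dropped.
- b row (book_id=3): no match → dropped.
- b row (book_id=3): no match → dropped.
- b row (book_id=NULL): no match → dropped.
After projecting and ordering:
b.book_id | l.book_id | b.title | l.days
7 | 7 | Dracula | 11
7 | 7 | Dracula | 26
7 | 7 | Giver | 11
7 | 7 | Giver | 26

(7, 7, Dracula, 11); (7, 7, Dracula, 26); (7, 7, Giver, 11); (7, 7, Giver, 26)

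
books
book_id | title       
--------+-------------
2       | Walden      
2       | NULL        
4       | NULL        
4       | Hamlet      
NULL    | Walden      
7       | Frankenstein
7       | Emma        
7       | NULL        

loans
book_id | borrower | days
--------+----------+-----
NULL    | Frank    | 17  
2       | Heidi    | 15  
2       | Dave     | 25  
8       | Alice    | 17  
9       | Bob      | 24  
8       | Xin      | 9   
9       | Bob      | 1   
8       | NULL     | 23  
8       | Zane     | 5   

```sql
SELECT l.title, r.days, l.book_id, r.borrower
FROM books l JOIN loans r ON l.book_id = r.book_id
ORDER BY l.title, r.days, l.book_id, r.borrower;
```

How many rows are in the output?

4

INNER JOIN keeps only pairs where the ON condition holds.
Matching on l.book_id = r.book_id. A NULL in a compared column never satisfies the condition.
- book_id=2: 2 matching r row(s), so 2 row(s) emitted.
- book_id=2: 2 matching r row(s), so 2 row(s) emitted.
- book_id=4: no matching r row, dropped.
- book_id=4: no matching r row, dropped.
- book_id=NULL: no matching r row, dropped.
- book_id=7: no matching r row, dropped.
- book_id=7: no matching r row, dropped.
- book_id=7: no matching r row, dropped.
Total: 4 rows.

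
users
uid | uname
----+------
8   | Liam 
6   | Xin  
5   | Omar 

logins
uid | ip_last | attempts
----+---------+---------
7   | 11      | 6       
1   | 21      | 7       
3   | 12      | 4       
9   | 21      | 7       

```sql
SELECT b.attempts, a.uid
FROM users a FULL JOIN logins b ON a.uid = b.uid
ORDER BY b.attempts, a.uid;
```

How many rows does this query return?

FULL OUTER JOIN keeps every row from both sides; unmatched rows get NULL for the other side's columns.
Matching on a.uid = b.uid.
Matched pairs: 0; unmatched a rows kept: 3; unmatched b rows kept: 4.
Total: 0 matched + 7 padded = 7 rows.

7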